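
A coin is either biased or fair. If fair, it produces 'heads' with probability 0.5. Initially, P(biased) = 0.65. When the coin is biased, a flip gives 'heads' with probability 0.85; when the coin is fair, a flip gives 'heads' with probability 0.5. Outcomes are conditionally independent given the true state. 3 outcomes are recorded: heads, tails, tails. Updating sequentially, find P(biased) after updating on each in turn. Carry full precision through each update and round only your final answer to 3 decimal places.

After 'heads': P(biased) = 0.85·0.6500 / (0.85·0.6500 + 0.5·0.3500) ≈ 0.7595
After 'tails': P(biased) = 0.15·0.7595 / (0.15·0.7595 + 0.5·0.2405) ≈ 0.4864
After 'tails': P(biased) = 0.15·0.4864 / (0.15·0.4864 + 0.5·0.5136) ≈ 0.2213

0.221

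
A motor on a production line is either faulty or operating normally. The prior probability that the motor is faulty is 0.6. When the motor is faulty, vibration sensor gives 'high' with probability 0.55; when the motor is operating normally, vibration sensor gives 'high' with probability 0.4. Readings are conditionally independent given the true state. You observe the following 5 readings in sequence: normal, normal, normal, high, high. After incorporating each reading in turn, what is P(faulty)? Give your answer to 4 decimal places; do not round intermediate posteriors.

Each posterior becomes the prior for the next update.
After 'normal': P(faulty) = 0.45·0.6000 / (0.45·0.6000 + 0.6·0.4000) ≈ 0.5294
After 'normal': P(faulty) = 0.45·0.5294 / (0.45·0.5294 + 0.6·0.4706) ≈ 0.4576
After 'normal': P(faulty) = 0.45·0.4576 / (0.45·0.4576 + 0.6·0.5424) ≈ 0.3876
After 'high': P(faulty) = 0.55·0.3876 / (0.55·0.3876 + 0.4·0.6124) ≈ 0.4653
After 'high': P(faulty) = 0.55·0.4653 / (0.55·0.4653 + 0.4·0.5347) ≈ 0.5447

0.5447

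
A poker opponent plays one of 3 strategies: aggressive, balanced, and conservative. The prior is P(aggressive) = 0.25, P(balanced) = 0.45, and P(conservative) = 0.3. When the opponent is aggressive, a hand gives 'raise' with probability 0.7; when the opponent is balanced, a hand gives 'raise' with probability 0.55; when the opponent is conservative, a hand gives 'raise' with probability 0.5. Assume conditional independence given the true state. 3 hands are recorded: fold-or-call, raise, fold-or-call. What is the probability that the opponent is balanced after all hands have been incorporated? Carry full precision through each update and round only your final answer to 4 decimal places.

0.4849

After 'fold-or-call': normaliser = 0.3·0.2500 + 0.45·0.4500 + 0.5·0.3000; P(aggressive) ≈ 0.1754, P(balanced) ≈ 0.4737, P(conservative) ≈ 0.3509
After 'raise': normaliser = 0.7·0.1754 + 0.55·0.4737 + 0.5·0.3509; P(aggressive) ≈ 0.2198, P(balanced) ≈ 0.4662, P(conservative) ≈ 0.3140
After 'fold-or-call': normaliser = 0.3·0.2198 + 0.45·0.4662 + 0.5·0.3140; P(aggressive) ≈ 0.1524, P(balanced) ≈ 0.4849, P(conservative) ≈ 0.3628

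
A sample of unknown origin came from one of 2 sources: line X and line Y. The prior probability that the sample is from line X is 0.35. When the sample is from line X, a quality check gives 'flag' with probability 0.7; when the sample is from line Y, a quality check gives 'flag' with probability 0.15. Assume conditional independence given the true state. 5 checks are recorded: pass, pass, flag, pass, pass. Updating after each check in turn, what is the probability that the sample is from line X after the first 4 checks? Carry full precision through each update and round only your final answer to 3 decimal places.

Apply Bayes' rule sequentially, carrying P(line X) forward.
After 'pass': P(line X) = 0.3·0.3500 / (0.3·0.3500 + 0.85·0.6500) ≈ 0.1597
After 'pass': P(line X) = 0.3·0.1597 / (0.3·0.1597 + 0.85·0.8403) ≈ 0.0629
After 'flag': P(line X) = 0.7·0.0629 / (0.7·0.0629 + 0.15·0.9371) ≈ 0.2384
After 'pass': P(line X) = 0.3·0.2384 / (0.3·0.2384 + 0.85·0.7616) ≈ 0.0995

0.099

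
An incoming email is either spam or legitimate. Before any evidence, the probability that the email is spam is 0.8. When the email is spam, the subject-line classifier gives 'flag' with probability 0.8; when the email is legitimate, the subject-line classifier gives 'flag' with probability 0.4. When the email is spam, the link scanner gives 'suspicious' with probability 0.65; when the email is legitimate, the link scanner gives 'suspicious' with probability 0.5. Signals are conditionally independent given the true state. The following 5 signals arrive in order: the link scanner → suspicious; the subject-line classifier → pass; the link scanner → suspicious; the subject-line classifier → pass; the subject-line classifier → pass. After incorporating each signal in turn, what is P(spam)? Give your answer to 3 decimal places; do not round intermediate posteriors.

After the link scanner='suspicious': P(spam) = 0.65·0.8000 / (0.65·0.8000 + 0.5·0.2000) ≈ 0.8387
After the subject-line classifier='pass': P(spam) = 0.2·0.8387 / (0.2·0.8387 + 0.6·0.1613) ≈ 0.6341
After the link scanner='suspicious': P(spam) = 0.65·0.6341 / (0.65·0.6341 + 0.5·0.3659) ≈ 0.6926
After the subject-line classifier='pass': P(spam) = 0.2·0.6926 / (0.2·0.6926 + 0.6·0.3074) ≈ 0.4289
After the subject-line classifier='pass': P(spam) = 0.2·0.4289 / (0.2·0.4289 + 0.6·0.5711) ≈ 0.2002

0.200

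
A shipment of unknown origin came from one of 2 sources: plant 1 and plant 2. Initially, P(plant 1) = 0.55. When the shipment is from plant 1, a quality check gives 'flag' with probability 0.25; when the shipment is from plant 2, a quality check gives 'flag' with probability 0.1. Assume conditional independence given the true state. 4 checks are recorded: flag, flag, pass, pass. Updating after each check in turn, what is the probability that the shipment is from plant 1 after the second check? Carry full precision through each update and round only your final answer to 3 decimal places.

0.884

Apply Bayes' rule sequentially, carrying P(plant 1) forward.
After 'flag': P(plant 1) = 0.25·0.5500 / (0.25·0.5500 + 0.1·0.4500) ≈ 0.7534
After 'flag': P(plant 1) = 0.25·0.7534 / (0.25·0.7534 + 0.1·0.2466) ≈ 0.8842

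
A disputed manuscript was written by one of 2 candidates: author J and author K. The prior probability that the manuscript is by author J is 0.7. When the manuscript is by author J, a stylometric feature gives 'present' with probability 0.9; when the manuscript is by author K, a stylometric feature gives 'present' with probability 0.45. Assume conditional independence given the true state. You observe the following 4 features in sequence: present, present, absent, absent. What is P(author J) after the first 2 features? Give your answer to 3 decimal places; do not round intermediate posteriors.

0.903

After 'present': P(author J) = 0.9·0.7000 / (0.9·0.7000 + 0.45·0.3000) ≈ 0.8235
After 'present': P(author J) = 0.9·0.8235 / (0.9·0.8235 + 0.45·0.1765) ≈ 0.9032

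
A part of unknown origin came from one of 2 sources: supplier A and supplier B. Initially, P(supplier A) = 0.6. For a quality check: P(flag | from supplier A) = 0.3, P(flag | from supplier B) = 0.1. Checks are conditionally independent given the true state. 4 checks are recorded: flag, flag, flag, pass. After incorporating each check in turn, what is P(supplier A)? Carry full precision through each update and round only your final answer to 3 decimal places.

After 'flag': P(supplier A) = 0.3·0.6000 / (0.3·0.6000 + 0.1·0.4000) ≈ 0.8182
After 'flag': P(supplier A) = 0.3·0.8182 / (0.3·0.8182 + 0.1·0.1818) ≈ 0.9310
After 'flag': P(supplier A) = 0.3·0.9310 / (0.3·0.9310 + 0.1·0.0690) ≈ 0.9759
After 'pass': P(supplier A) = 0.7·0.9759 / (0.7·0.9759 + 0.9·0.0241) ≈ 0.9692

0.969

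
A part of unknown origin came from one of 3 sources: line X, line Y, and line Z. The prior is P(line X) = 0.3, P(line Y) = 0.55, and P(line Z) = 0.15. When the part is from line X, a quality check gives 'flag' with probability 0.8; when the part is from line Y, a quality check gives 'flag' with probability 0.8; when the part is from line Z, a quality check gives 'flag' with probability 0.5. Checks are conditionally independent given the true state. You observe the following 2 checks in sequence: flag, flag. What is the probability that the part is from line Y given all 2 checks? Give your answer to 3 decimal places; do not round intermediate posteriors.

0.605

After 'flag': normaliser = 0.8·0.3000 + 0.8·0.5500 + 0.5·0.1500; P(line X) ≈ 0.3179, P(line Y) ≈ 0.5828, P(line Z) ≈ 0.0993
After 'flag': normaliser = 0.8·0.3179 + 0.8·0.5828 + 0.5·0.0993; P(line X) ≈ 0.3302, P(line Y) ≈ 0.6053, P(line Z) ≈ 0.0645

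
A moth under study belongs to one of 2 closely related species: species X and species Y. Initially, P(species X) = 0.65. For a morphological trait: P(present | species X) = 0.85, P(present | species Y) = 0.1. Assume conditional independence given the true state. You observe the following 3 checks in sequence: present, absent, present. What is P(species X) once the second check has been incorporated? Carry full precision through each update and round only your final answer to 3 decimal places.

0.725

After 'present': P(species X) = 0.85·0.6500 / (0.85·0.6500 + 0.1·0.3500) ≈ 0.9404
After 'absent': P(species X) = 0.15·0.9404 / (0.15·0.9404 + 0.9·0.0596) ≈ 0.7246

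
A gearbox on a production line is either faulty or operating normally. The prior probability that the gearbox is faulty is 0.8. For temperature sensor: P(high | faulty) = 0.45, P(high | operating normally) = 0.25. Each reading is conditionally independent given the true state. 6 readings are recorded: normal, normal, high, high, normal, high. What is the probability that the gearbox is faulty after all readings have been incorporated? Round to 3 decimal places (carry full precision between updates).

After 'normal': P(faulty) = 0.55·0.8000 / (0.55·0.8000 + 0.75·0.2000) ≈ 0.7458
After 'normal': P(faulty) = 0.55·0.7458 / (0.55·0.7458 + 0.75·0.2542) ≈ 0.6827
After 'high': P(faulty) = 0.45·0.6827 / (0.45·0.6827 + 0.25·0.3173) ≈ 0.7947
After 'high': P(faulty) = 0.45·0.7947 / (0.45·0.7947 + 0.25·0.2053) ≈ 0.8745
After 'normal': P(faulty) = 0.55·0.8745 / (0.55·0.8745 + 0.75·0.1255) ≈ 0.8364
After 'high': P(faulty) = 0.45·0.8364 / (0.45·0.8364 + 0.25·0.1636) ≈ 0.9020

0.902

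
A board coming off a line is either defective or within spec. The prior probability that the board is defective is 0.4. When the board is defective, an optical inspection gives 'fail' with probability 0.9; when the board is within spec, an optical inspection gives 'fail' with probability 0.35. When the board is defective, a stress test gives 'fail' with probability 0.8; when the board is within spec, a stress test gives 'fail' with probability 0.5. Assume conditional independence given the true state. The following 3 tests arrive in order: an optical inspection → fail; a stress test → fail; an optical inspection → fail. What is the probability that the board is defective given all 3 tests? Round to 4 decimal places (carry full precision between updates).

0.8758

After an optical inspection='fail': P(defective) = 0.9·0.4000 / (0.9·0.4000 + 0.35·0.6000) ≈ 0.6316
After a stress test='fail': P(defective) = 0.8·0.6316 / (0.8·0.6316 + 0.5·0.3684) ≈ 0.7328
After an optical inspection='fail': P(defective) = 0.9·0.7328 / (0.9·0.7328 + 0.35·0.2672) ≈ 0.8758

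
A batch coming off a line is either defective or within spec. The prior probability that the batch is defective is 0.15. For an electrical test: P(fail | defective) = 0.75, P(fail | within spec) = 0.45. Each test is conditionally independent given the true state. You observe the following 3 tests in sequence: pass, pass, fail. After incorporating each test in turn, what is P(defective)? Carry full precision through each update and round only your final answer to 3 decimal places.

Each posterior becomes the prior for the next update.
After 'pass': P(defective) = 0.25·0.1500 / (0.25·0.1500 + 0.55·0.8500) ≈ 0.0743
After 'pass': P(defective) = 0.25·0.0743 / (0.25·0.0743 + 0.55·0.9257) ≈ 0.0352
After 'fail': P(defective) = 0.75·0.0352 / (0.75·0.0352 + 0.45·0.9648) ≈ 0.0573

0.057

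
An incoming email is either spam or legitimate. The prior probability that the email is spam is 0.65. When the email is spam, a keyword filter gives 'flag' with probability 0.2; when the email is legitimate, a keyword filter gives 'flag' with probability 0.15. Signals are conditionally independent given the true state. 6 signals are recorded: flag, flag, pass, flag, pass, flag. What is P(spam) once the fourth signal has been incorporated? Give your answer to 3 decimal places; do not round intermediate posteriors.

0.806

After 'flag': P(spam) = 0.2·0.6500 / (0.2·0.6500 + 0.15·0.3500) ≈ 0.7123
After 'flag': P(spam) = 0.2·0.7123 / (0.2·0.7123 + 0.15·0.2877) ≈ 0.7675
After 'pass': P(spam) = 0.8·0.7675 / (0.8·0.7675 + 0.85·0.2325) ≈ 0.7565
After 'flag': P(spam) = 0.2·0.7565 / (0.2·0.7565 + 0.15·0.2435) ≈ 0.8056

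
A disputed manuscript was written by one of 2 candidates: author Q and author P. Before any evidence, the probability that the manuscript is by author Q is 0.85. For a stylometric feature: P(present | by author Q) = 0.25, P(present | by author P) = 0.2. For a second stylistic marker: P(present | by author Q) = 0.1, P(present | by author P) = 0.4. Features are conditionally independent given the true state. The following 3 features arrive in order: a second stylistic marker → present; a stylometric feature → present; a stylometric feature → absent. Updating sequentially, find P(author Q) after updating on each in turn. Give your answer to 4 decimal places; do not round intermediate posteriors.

Each posterior becomes the prior for the next update.
After a second stylistic marker='present': P(author Q) = 0.1·0.8500 / (0.1·0.8500 + 0.4·0.1500) ≈ 0.5862
After a stylometric feature='present': P(author Q) = 0.25·0.5862 / (0.25·0.5862 + 0.2·0.4138) ≈ 0.6391
After a stylometric feature='absent': P(author Q) = 0.75·0.6391 / (0.75·0.6391 + 0.8·0.3609) ≈ 0.6241

0.6241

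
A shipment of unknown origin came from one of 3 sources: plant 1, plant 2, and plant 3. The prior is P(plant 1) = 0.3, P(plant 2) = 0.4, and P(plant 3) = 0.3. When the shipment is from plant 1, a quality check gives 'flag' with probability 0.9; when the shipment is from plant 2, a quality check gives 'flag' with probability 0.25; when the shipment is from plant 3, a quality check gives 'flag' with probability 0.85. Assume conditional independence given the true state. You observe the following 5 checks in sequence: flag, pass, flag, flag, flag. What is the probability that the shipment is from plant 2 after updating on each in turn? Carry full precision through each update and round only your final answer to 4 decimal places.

0.0264

After 'flag': normaliser = 0.9·0.3000 + 0.25·0.4000 + 0.85·0.3000; P(plant 1) ≈ 0.4320, P(plant 2) ≈ 0.1600, P(plant 3) ≈ 0.4080
After 'pass': normaliser = 0.1·0.4320 + 0.75·0.1600 + 0.15·0.4080; P(plant 1) ≈ 0.1925, P(plant 2) ≈ 0.5348, P(plant 3) ≈ 0.2727
After 'flag': normaliser = 0.9·0.1925 + 0.25·0.5348 + 0.85·0.2727; P(plant 1) ≈ 0.3216, P(plant 2) ≈ 0.2481, P(plant 3) ≈ 0.4303
After 'flag': normaliser = 0.9·0.3216 + 0.25·0.2481 + 0.85·0.4303; P(plant 1) ≈ 0.4036, P(plant 2) ≈ 0.0865, P(plant 3) ≈ 0.5099
After 'flag': normaliser = 0.9·0.4036 + 0.25·0.0865 + 0.85·0.5099; P(plant 1) ≈ 0.4439, P(plant 2) ≈ 0.0264, P(plant 3) ≈ 0.5297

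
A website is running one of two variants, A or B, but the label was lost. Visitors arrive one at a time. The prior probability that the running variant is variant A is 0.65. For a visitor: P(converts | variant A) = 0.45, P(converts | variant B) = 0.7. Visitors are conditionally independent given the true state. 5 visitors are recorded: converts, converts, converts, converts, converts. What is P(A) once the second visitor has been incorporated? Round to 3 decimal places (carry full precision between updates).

0.434

After 'converts': P(A) = 0.45·0.6500 / (0.45·0.6500 + 0.7·0.3500) ≈ 0.5442
After 'converts': P(A) = 0.45·0.5442 / (0.45·0.5442 + 0.7·0.4558) ≈ 0.4342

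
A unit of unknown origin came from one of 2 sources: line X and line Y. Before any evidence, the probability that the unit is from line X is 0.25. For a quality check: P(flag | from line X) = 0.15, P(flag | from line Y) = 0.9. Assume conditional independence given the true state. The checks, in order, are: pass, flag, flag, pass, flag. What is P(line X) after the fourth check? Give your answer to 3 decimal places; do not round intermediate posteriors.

After 'pass': P(line X) = 0.85·0.2500 / (0.85·0.2500 + 0.1·0.7500) ≈ 0.7391
After 'flag': P(line X) = 0.15·0.7391 / (0.15·0.7391 + 0.9·0.2609) ≈ 0.3208
After 'flag': P(line X) = 0.15·0.3208 / (0.15·0.3208 + 0.9·0.6792) ≈ 0.0730
After 'pass': P(line X) = 0.85·0.0730 / (0.85·0.0730 + 0.1·0.9270) ≈ 0.4008

0.401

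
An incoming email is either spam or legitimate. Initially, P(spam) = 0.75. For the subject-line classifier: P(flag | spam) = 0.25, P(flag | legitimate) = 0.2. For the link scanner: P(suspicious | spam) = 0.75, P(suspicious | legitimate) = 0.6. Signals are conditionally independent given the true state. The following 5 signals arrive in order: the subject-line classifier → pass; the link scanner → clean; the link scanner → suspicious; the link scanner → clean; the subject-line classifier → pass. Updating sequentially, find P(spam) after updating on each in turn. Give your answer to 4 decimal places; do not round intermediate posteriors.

0.5628

After the subject-line classifier='pass': P(spam) = 0.75·0.7500 / (0.75·0.7500 + 0.8·0.2500) ≈ 0.7377
After the link scanner='clean': P(spam) = 0.25·0.7377 / (0.25·0.7377 + 0.4·0.2623) ≈ 0.6374
After the link scanner='suspicious': P(spam) = 0.75·0.6374 / (0.75·0.6374 + 0.6·0.3626) ≈ 0.6872
After the link scanner='clean': P(spam) = 0.25·0.6872 / (0.25·0.6872 + 0.4·0.3128) ≈ 0.5786
After the subject-line classifier='pass': P(spam) = 0.75·0.5786 / (0.75·0.5786 + 0.8·0.4214) ≈ 0.5628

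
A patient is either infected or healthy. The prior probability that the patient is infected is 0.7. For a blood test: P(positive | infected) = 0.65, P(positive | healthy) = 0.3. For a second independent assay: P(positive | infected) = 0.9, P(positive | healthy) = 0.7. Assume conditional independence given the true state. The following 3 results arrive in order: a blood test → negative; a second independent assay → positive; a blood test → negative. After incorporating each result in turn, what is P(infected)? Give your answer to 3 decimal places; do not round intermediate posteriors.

After a blood test='negative': P(infected) = 0.35·0.7000 / (0.35·0.7000 + 0.7·0.3000) ≈ 0.5385
After a second independent assay='positive': P(infected) = 0.9·0.5385 / (0.9·0.5385 + 0.7·0.4615) ≈ 0.6000
After a blood test='negative': P(infected) = 0.35·0.6000 / (0.35·0.6000 + 0.7·0.4000) ≈ 0.4286

0.429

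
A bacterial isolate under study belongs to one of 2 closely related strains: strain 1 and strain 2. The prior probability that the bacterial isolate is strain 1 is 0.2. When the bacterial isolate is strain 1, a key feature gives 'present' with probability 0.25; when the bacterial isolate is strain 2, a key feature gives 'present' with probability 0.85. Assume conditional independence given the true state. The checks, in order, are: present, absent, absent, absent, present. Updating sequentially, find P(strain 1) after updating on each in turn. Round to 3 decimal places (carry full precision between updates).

0.730

After 'present': P(strain 1) = 0.25·0.2000 / (0.25·0.2000 + 0.85·0.8000) ≈ 0.0685
After 'absent': P(strain 1) = 0.75·0.0685 / (0.75·0.0685 + 0.15·0.9315) ≈ 0.2688
After 'absent': P(strain 1) = 0.75·0.2688 / (0.75·0.2688 + 0.15·0.7312) ≈ 0.6477
After 'absent': P(strain 1) = 0.75·0.6477 / (0.75·0.6477 + 0.15·0.3523) ≈ 0.9019
After 'present': P(strain 1) = 0.25·0.9019 / (0.25·0.9019 + 0.85·0.0981) ≈ 0.7300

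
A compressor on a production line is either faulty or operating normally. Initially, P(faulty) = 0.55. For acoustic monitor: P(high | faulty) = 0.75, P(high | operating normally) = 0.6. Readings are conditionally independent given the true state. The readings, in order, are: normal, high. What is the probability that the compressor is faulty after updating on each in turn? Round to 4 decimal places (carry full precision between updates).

Each posterior becomes the prior for the next update.
After 'normal': P(faulty) = 0.25·0.5500 / (0.25·0.5500 + 0.4·0.4500) ≈ 0.4331
After 'high': P(faulty) = 0.75·0.4331 / (0.75·0.4331 + 0.6·0.5669) ≈ 0.4885

0.4885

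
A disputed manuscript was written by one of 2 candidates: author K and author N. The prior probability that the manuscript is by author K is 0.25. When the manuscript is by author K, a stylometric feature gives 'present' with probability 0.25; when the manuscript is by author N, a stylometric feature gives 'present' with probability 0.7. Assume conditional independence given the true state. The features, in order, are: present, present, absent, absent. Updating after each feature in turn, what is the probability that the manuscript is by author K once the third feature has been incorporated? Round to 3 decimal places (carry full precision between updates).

Each posterior becomes the prior for the next update.
After 'present': P(author K) = 0.25·0.2500 / (0.25·0.2500 + 0.7·0.7500) ≈ 0.1064
After 'present': P(author K) = 0.25·0.1064 / (0.25·0.1064 + 0.7·0.8936) ≈ 0.0408
After 'absent': P(author K) = 0.75·0.0408 / (0.75·0.0408 + 0.3·0.9592) ≈ 0.0961

0.096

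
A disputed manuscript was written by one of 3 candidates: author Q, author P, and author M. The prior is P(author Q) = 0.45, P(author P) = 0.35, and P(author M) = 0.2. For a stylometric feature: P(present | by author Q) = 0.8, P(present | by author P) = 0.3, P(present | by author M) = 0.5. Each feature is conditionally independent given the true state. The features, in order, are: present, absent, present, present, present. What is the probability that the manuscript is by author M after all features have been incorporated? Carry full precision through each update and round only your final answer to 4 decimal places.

0.1386

Each posterior becomes the prior for the next update.
After 'present': normaliser = 0.8·0.4500 + 0.3·0.3500 + 0.5·0.2000; P(author Q) ≈ 0.6372, P(author P) ≈ 0.1858, P(author M) ≈ 0.1770
After 'absent': normaliser = 0.2·0.6372 + 0.7·0.1858 + 0.5·0.1770; P(author Q) ≈ 0.3683, P(author P) ≈ 0.3760, P(author M) ≈ 0.2558
After 'present': normaliser = 0.8·0.3683 + 0.3·0.3760 + 0.5·0.2558; P(author Q) ≈ 0.5504, P(author P) ≈ 0.2107, P(author M) ≈ 0.2389
After 'present': normaliser = 0.8·0.5504 + 0.3·0.2107 + 0.5·0.2389; P(author Q) ≈ 0.7068, P(author P) ≈ 0.1015, P(author M) ≈ 0.1917
After 'present': normaliser = 0.8·0.7068 + 0.3·0.1015 + 0.5·0.1917; P(author Q) ≈ 0.8174, P(author P) ≈ 0.0440, P(author M) ≈ 0.1386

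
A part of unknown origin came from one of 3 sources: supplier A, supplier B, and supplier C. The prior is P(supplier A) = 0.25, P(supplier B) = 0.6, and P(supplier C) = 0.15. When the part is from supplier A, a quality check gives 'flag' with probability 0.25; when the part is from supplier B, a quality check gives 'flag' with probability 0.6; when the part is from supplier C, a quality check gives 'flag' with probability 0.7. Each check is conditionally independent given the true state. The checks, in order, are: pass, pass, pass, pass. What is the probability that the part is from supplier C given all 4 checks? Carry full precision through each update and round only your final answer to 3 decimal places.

After 'pass': normaliser = 0.75·0.2500 + 0.4·0.6000 + 0.3·0.1500; P(supplier A) ≈ 0.3968, P(supplier B) ≈ 0.5079, P(supplier C) ≈ 0.0952
After 'pass': normaliser = 0.75·0.3968 + 0.4·0.5079 + 0.3·0.0952; P(supplier A) ≈ 0.5622, P(supplier B) ≈ 0.3838, P(supplier C) ≈ 0.0540
After 'pass': normaliser = 0.75·0.5622 + 0.4·0.3838 + 0.3·0.0540; P(supplier A) ≈ 0.7130, P(supplier B) ≈ 0.2596, P(supplier C) ≈ 0.0274
After 'pass': normaliser = 0.75·0.7130 + 0.4·0.2596 + 0.3·0.0274; P(supplier A) ≈ 0.8268, P(supplier B) ≈ 0.1605, P(supplier C) ≈ 0.0127

0.013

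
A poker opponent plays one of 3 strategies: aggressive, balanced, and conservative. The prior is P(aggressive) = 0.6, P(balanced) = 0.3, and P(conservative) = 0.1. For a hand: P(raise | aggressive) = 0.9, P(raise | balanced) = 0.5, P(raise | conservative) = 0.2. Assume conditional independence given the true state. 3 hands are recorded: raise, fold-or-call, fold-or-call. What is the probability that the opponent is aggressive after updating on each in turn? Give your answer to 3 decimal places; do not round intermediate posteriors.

After 'raise': normaliser = 0.9·0.6000 + 0.5·0.3000 + 0.2·0.1000; P(aggressive) ≈ 0.7606, P(balanced) ≈ 0.2113, P(conservative) ≈ 0.0282
After 'fold-or-call': normaliser = 0.1·0.7606 + 0.5·0.2113 + 0.8·0.0282; P(aggressive) ≈ 0.3724, P(balanced) ≈ 0.5172, P(conservative) ≈ 0.1103
After 'fold-or-call': normaliser = 0.1·0.3724 + 0.5·0.5172 + 0.8·0.1103; P(aggressive) ≈ 0.0969, P(balanced) ≈ 0.6732, P(conservative) ≈ 0.2298

0.097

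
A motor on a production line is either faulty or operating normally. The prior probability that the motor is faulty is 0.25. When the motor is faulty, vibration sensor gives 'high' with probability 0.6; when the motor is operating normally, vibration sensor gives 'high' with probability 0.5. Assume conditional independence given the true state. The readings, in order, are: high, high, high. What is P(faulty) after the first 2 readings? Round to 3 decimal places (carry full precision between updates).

0.324

After 'high': P(faulty) = 0.6·0.2500 / (0.6·0.2500 + 0.5·0.7500) ≈ 0.2857
After 'high': P(faulty) = 0.6·0.2857 / (0.6·0.2857 + 0.5·0.7143) ≈ 0.3243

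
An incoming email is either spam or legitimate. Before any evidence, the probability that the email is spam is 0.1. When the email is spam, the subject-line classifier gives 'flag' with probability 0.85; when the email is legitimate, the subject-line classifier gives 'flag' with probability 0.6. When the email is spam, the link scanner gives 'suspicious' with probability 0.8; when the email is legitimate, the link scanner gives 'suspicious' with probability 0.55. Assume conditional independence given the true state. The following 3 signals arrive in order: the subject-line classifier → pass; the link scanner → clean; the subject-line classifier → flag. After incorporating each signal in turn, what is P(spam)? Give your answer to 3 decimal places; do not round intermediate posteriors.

0.026

After the subject-line classifier='pass': P(spam) = 0.15·0.1000 / (0.15·0.1000 + 0.4·0.9000) ≈ 0.0400
After the link scanner='clean': P(spam) = 0.2·0.0400 / (0.2·0.0400 + 0.45·0.9600) ≈ 0.0182
After the subject-line classifier='flag': P(spam) = 0.85·0.0182 / (0.85·0.0182 + 0.6·0.9818) ≈ 0.0256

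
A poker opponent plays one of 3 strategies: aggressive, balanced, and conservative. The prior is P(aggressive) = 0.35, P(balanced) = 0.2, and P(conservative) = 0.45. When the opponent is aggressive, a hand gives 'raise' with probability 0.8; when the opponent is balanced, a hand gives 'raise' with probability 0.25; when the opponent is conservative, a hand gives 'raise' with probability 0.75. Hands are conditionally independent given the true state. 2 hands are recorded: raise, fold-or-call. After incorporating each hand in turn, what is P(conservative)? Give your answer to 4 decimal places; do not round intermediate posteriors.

After 'raise': normaliser = 0.8·0.3500 + 0.25·0.2000 + 0.75·0.4500; P(aggressive) ≈ 0.4195, P(balanced) ≈ 0.0749, P(conservative) ≈ 0.5056
After 'fold-or-call': normaliser = 0.2·0.4195 + 0.75·0.0749 + 0.25·0.5056; P(aggressive) ≈ 0.3148, P(balanced) ≈ 0.2108, P(conservative) ≈ 0.4743

0.4743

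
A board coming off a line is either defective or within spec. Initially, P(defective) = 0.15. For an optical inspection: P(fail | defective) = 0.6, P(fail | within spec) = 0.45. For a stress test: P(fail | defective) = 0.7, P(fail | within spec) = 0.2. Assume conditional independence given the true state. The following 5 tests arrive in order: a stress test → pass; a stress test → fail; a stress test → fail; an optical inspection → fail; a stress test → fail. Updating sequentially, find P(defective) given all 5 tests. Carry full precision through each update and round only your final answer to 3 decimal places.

Each posterior becomes the prior for the next update.
After a stress test='pass': P(defective) = 0.3·0.1500 / (0.3·0.1500 + 0.8·0.8500) ≈ 0.0621
After a stress test='fail': P(defective) = 0.7·0.0621 / (0.7·0.0621 + 0.2·0.9379) ≈ 0.1881
After a stress test='fail': P(defective) = 0.7·0.1881 / (0.7·0.1881 + 0.2·0.8119) ≈ 0.4477
After an optical inspection='fail': P(defective) = 0.6·0.4477 / (0.6·0.4477 + 0.45·0.5523) ≈ 0.5194
After a stress test='fail': P(defective) = 0.7·0.5194 / (0.7·0.5194 + 0.2·0.4806) ≈ 0.7909

0.791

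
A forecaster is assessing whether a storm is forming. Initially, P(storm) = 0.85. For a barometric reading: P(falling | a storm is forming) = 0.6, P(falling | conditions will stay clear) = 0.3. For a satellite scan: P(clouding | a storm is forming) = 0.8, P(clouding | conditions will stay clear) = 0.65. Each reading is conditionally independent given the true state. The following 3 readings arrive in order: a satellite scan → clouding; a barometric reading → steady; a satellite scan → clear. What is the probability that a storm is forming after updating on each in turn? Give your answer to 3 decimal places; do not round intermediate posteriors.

After a satellite scan='clouding': P(storm) = 0.8·0.8500 / (0.8·0.8500 + 0.65·0.1500) ≈ 0.8746
After a barometric reading='steady': P(storm) = 0.4·0.8746 / (0.4·0.8746 + 0.7·0.1254) ≈ 0.7994
After a satellite scan='clear': P(storm) = 0.2·0.7994 / (0.2·0.7994 + 0.35·0.2006) ≈ 0.6949

0.695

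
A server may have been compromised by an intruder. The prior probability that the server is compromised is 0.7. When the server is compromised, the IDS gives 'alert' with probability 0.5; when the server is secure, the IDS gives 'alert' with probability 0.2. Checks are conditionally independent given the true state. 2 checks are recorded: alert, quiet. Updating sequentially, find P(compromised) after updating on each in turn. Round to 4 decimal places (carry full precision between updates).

After 'alert': P(compromised) = 0.5·0.7000 / (0.5·0.7000 + 0.2·0.3000) ≈ 0.8537
After 'quiet': P(compromised) = 0.5·0.8537 / (0.5·0.8537 + 0.8·0.1463) ≈ 0.7848

0.7848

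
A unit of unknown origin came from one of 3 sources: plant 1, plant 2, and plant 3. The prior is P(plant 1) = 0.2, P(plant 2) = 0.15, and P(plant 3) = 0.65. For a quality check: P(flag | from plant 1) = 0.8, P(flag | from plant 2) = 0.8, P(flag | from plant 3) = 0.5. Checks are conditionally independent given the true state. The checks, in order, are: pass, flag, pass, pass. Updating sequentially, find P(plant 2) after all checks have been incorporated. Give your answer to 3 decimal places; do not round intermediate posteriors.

0.022

After 'pass': normaliser = 0.2·0.2000 + 0.2·0.1500 + 0.5·0.6500; P(plant 1) ≈ 0.1013, P(plant 2) ≈ 0.0759, P(plant 3) ≈ 0.8228
After 'flag': normaliser = 0.8·0.1013 + 0.8·0.0759 + 0.5·0.8228; P(plant 1) ≈ 0.1465, P(plant 2) ≈ 0.1098, P(plant 3) ≈ 0.7437
After 'pass': normaliser = 0.2·0.1465 + 0.2·0.1098 + 0.5·0.7437; P(plant 1) ≈ 0.0692, P(plant 2) ≈ 0.0519, P(plant 3) ≈ 0.8789
After 'pass': normaliser = 0.2·0.0692 + 0.2·0.0519 + 0.5·0.8789; P(plant 1) ≈ 0.0299, P(plant 2) ≈ 0.0224, P(plant 3) ≈ 0.9477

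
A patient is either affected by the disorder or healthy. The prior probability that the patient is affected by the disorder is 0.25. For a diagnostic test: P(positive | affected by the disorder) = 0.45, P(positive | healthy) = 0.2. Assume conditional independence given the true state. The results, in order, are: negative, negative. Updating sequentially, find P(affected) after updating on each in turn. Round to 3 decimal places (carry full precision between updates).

After 'negative': P(affected) = 0.55·0.2500 / (0.55·0.2500 + 0.8·0.7500) ≈ 0.1864
After 'negative': P(affected) = 0.55·0.1864 / (0.55·0.1864 + 0.8·0.8136) ≈ 0.1361

0.136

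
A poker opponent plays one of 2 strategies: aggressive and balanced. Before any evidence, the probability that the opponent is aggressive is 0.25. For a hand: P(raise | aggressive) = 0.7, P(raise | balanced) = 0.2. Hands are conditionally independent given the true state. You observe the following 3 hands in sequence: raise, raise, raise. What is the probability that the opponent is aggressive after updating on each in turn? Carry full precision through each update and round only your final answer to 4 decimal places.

0.9346

After 'raise': P(aggressive) = 0.7·0.2500 / (0.7·0.2500 + 0.2·0.7500) ≈ 0.5385
After 'raise': P(aggressive) = 0.7·0.5385 / (0.7·0.5385 + 0.2·0.4615) ≈ 0.8033
After 'raise': P(aggressive) = 0.7·0.8033 / (0.7·0.8033 + 0.2·0.1967) ≈ 0.9346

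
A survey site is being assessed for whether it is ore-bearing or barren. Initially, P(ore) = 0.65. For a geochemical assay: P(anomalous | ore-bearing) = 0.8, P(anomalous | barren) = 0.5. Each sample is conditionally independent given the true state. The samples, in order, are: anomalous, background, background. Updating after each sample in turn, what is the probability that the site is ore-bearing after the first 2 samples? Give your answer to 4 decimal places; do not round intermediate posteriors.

Each posterior becomes the prior for the next update.
After 'anomalous': P(ore) = 0.8·0.6500 / (0.8·0.6500 + 0.5·0.3500) ≈ 0.7482
After 'background': P(ore) = 0.2·0.7482 / (0.2·0.7482 + 0.5·0.2518) ≈ 0.5431

0.5431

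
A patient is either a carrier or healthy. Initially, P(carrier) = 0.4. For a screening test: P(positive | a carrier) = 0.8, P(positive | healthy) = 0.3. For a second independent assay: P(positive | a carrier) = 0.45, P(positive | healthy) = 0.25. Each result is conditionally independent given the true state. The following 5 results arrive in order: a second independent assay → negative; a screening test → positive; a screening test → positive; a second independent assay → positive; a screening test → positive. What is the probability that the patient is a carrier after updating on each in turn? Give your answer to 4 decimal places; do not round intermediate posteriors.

0.9435

After a second independent assay='negative': P(carrier) = 0.55·0.4000 / (0.55·0.4000 + 0.75·0.6000) ≈ 0.3284
After a screening test='positive': P(carrier) = 0.8·0.3284 / (0.8·0.3284 + 0.3·0.6716) ≈ 0.5659
After a screening test='positive': P(carrier) = 0.8·0.5659 / (0.8·0.5659 + 0.3·0.4341) ≈ 0.7766
After a second independent assay='positive': P(carrier) = 0.45·0.7766 / (0.45·0.7766 + 0.25·0.2234) ≈ 0.8622
After a screening test='positive': P(carrier) = 0.8·0.8622 / (0.8·0.8622 + 0.3·0.1378) ≈ 0.9435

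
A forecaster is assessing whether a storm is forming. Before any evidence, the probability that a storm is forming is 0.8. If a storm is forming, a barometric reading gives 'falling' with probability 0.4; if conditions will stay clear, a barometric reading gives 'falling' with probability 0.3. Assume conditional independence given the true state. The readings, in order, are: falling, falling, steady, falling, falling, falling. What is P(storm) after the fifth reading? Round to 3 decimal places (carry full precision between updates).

After 'falling': P(storm) = 0.4·0.8000 / (0.4·0.8000 + 0.3·0.2000) ≈ 0.8421
After 'falling': P(storm) = 0.4·0.8421 / (0.4·0.8421 + 0.3·0.1579) ≈ 0.8767
After 'steady': P(storm) = 0.6·0.8767 / (0.6·0.8767 + 0.7·0.1233) ≈ 0.8591
After 'falling': P(storm) = 0.4·0.8591 / (0.4·0.8591 + 0.3·0.1409) ≈ 0.8904
After 'falling': P(storm) = 0.4·0.8904 / (0.4·0.8904 + 0.3·0.1096) ≈ 0.9155

0.916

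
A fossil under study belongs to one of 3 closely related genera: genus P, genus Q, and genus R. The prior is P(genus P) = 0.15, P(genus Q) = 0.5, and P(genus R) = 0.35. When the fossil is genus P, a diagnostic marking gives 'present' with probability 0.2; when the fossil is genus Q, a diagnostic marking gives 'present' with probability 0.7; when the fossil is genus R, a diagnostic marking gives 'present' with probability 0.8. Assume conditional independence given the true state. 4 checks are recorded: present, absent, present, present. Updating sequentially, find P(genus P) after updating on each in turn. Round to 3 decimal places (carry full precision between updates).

Apply Bayes' rule sequentially, carrying P(genus P) forward.
After 'present': normaliser = 0.2·0.1500 + 0.7·0.5000 + 0.8·0.3500; P(genus P) ≈ 0.0455, P(genus Q) ≈ 0.5303, P(genus R) ≈ 0.4242
After 'absent': normaliser = 0.8·0.0455 + 0.3·0.5303 + 0.2·0.4242; P(genus P) ≈ 0.1297, P(genus Q) ≈ 0.5676, P(genus R) ≈ 0.3027
After 'present': normaliser = 0.2·0.1297 + 0.7·0.5676 + 0.8·0.3027; P(genus P) ≈ 0.0390, P(genus Q) ≈ 0.5971, P(genus R) ≈ 0.3639
After 'present': normaliser = 0.2·0.0390 + 0.7·0.5971 + 0.8·0.3639; P(genus P) ≈ 0.0109, P(genus Q) ≈ 0.5830, P(genus R) ≈ 0.4061

0.011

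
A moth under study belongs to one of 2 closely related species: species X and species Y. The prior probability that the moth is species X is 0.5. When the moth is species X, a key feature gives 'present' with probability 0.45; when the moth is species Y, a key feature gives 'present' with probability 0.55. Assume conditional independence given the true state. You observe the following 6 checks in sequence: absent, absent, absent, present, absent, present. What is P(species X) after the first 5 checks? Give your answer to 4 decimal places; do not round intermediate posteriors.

After 'absent': P(species X) = 0.55·0.5000 / (0.55·0.5000 + 0.45·0.5000) ≈ 0.5500
After 'absent': P(species X) = 0.55·0.5500 / (0.55·0.5500 + 0.45·0.4500) ≈ 0.5990
After 'absent': P(species X) = 0.55·0.5990 / (0.55·0.5990 + 0.45·0.4010) ≈ 0.6461
After 'present': P(species X) = 0.45·0.6461 / (0.45·0.6461 + 0.55·0.3539) ≈ 0.5990
After 'absent': P(species X) = 0.55·0.5990 / (0.55·0.5990 + 0.45·0.4010) ≈ 0.6461

0.6461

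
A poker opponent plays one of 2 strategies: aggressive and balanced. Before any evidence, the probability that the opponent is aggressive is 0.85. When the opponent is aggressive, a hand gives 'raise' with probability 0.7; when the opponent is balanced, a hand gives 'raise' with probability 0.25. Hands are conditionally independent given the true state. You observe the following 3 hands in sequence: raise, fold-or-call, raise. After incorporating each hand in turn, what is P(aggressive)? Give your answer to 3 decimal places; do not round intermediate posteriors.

Apply Bayes' rule sequentially, carrying P(aggressive) forward.
After 'raise': P(aggressive) = 0.7·0.8500 / (0.7·0.8500 + 0.25·0.1500) ≈ 0.9407
After 'fold-or-call': P(aggressive) = 0.3·0.9407 / (0.3·0.9407 + 0.75·0.0593) ≈ 0.8639
After 'raise': P(aggressive) = 0.7·0.8639 / (0.7·0.8639 + 0.25·0.1361) ≈ 0.9467

0.947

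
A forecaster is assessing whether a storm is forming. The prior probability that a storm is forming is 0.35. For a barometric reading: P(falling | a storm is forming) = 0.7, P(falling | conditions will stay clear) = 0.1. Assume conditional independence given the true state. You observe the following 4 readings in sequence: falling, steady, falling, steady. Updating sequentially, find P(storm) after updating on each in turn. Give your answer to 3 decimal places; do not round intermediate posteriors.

After 'falling': P(storm) = 0.7·0.3500 / (0.7·0.3500 + 0.1·0.6500) ≈ 0.7903
After 'steady': P(storm) = 0.3·0.7903 / (0.3·0.7903 + 0.9·0.2097) ≈ 0.5568
After 'falling': P(storm) = 0.7·0.5568 / (0.7·0.5568 + 0.1·0.4432) ≈ 0.8979
After 'steady': P(storm) = 0.3·0.8979 / (0.3·0.8979 + 0.9·0.1021) ≈ 0.7457

0.746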